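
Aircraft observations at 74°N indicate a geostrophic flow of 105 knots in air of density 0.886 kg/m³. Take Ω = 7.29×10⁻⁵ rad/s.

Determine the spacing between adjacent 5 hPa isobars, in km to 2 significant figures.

75 km

Coriolis parameter at 74°N:
f = 2Ω sin φ = 2 × 7.29×10⁻⁵ × sin 74° = 1.40×10⁻⁴ s⁻¹
Wind speed in SI: 105 knots = 54.0 m/s
Geostrophic balance rearranged: |∂P/∂n| = f ρ V_g
|∂P/∂n| = 1.40×10⁻⁴ × 0.886 × 54.0 = 6.71×10⁻³ Pa/m
Isobar spacing: Δn = ΔP/|∂P/∂n| = 500 Pa / 6.71×10⁻³ Pa/m = 74543 m ≈ 75 km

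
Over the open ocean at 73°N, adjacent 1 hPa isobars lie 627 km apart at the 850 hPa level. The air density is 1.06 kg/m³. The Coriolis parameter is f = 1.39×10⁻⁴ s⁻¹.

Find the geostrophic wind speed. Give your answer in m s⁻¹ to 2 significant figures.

Pressure gradient: |∂P/∂n| = 100 Pa / 627000 m = 1.59×10⁻⁴ Pa/m
Geostrophic balance (pressure-gradient force = Coriolis force):
V_g = (1/(fρ)) |∂P/∂n| = 1.59×10⁻⁴ / (1.39×10⁻⁴ × 1.06) = 1.08 m/s

1.1 m s⁻¹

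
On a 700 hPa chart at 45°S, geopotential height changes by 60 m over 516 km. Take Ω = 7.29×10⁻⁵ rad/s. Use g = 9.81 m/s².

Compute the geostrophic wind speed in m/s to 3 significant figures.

Coriolis parameter at 45°S:
f = 2Ω sin φ = 2 × 7.29×10⁻⁵ × sin 45° = 1.03×10⁻⁴ s⁻¹
Height gradient: |∂Z/∂n| = 60 m / 516000 m = 1.16×10⁻⁴
On a pressure surface, geostrophic balance gives V_g = (g/f)|∂Z/∂n|:
V_g = 9.81 × 1.16×10⁻⁴ / 1.03×10⁻⁴ = 11.1 m/s

11.1 m/s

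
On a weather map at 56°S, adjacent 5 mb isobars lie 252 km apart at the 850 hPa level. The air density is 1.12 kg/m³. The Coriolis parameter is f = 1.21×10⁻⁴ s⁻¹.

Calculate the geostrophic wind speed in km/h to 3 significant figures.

Pressure gradient: |∂P/∂n| = 500 Pa / 252000 m = 1.98×10⁻³ Pa/m
Geostrophic balance (pressure-gradient force = Coriolis force):
V_g = (1/(fρ)) |∂P/∂n| = 1.98×10⁻³ / (1.21×10⁻⁴ × 1.12) = 14.6 m/s
Converting: 14.6 m/s × 3.6 = 52.7 km/h

52.7 km/h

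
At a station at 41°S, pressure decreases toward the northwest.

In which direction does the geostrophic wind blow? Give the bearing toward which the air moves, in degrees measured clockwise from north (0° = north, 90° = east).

225°

The pressure-gradient force points toward the northwest (bearing 315°).
Geostrophic balance: in the Southern Hemisphere the Coriolis force deflects motion to the left, so the geostrophic wind blows 90° to the left of the pressure-gradient force (low pressure on the right).
Rotating 315° by 90° counterclockwise gives 225° — the wind blows toward the southwest.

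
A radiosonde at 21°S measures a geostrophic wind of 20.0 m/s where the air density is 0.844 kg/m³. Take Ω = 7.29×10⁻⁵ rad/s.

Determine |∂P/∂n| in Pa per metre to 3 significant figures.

Coriolis parameter at 21°S:
f = 2Ω sin φ = 2 × 7.29×10⁻⁵ × sin 21° = 5.23×10⁻⁵ s⁻¹
Geostrophic balance rearranged: |∂P/∂n| = f ρ V_g
|∂P/∂n| = 5.23×10⁻⁵ × 0.844 × 20.0 = 8.82×10⁻⁴ Pa/m

8.82×10⁻⁴ Pa/m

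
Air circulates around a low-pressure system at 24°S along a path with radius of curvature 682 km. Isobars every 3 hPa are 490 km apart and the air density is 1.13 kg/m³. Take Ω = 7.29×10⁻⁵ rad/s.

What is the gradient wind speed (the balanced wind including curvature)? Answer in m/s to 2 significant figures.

Coriolis parameter at 24°S:
f = 2Ω sin φ = 2 × 7.29×10⁻⁵ × sin 24° = 5.93×10⁻⁵ s⁻¹
Pressure gradient: |∂P/∂n| = 300 Pa / 490000 m = 6.12×10⁻⁴ Pa/m
Geostrophic speed: V_g = |∂P/∂n|/(fρ) = 6.12×10⁻⁴/(5.93×10⁻⁵ × 1.13) = 9.14 m/s
Around a low, centrifugal force acts outward with Coriolis, so pressure-gradient force balances both:
(1/ρ)|∂P/∂n| = fV + V²/R  →  V² + fR·V − fR·V_g = 0
With fR = 5.93×10⁻⁵ × 682×10³ m = 40.4 m/s:
V = [−fR + √((fR)² + 4 fR V_g)]/2 = [−40.4 + √(40.4² + 4×40.4×9.14)]/2 = 7.68 m/s
Subgeostrophic (V < V_g = 9.14 m/s), as expected around a low.

7.7 m/s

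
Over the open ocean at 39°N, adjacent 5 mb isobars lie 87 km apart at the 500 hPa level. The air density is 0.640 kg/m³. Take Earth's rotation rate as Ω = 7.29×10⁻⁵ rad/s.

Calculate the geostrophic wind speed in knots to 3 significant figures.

190 knots

Coriolis parameter at 39°N:
f = 2Ω sin φ = 2 × 7.29×10⁻⁵ × sin 39° = 9.18×10⁻⁵ s⁻¹
Pressure gradient: |∂P/∂n| = 500 Pa / 87000 m = 5.75×10⁻³ Pa/m
Geostrophic balance (pressure-gradient force = Coriolis force):
V_g = (1/(fρ)) |∂P/∂n| = 5.75×10⁻³ / (9.18×10⁻⁵ × 0.640) = 97.9 m/s
Converting: 97.9 m/s × 1.944 = 190 knots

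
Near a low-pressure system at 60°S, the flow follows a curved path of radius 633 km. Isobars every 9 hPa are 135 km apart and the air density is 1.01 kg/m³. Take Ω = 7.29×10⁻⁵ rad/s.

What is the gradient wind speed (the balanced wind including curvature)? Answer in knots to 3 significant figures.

70.0 knots

Coriolis parameter at 60°S:
f = 2Ω sin φ = 2 × 7.29×10⁻⁵ × sin 60° = 1.26×10⁻⁴ s⁻¹
Pressure gradient: |∂P/∂n| = 900 Pa / 135000 m = 6.67×10⁻³ Pa/m
Geostrophic speed: V_g = |∂P/∂n|/(fρ) = 6.67×10⁻³/(1.26×10⁻⁴ × 1.01) = 52.3 m/s
Around a low, centrifugal force acts outward with Coriolis, so pressure-gradient force balances both:
(1/ρ)|∂P/∂n| = fV + V²/R  →  V² + fR·V − fR·V_g = 0
With fR = 1.26×10⁻⁴ × 633×10³ m = 79.9 m/s:
V = [−fR + √((fR)² + 4 fR V_g)]/2 = [−79.9 + √(79.9² + 4×79.9×52.3)]/2 = 36 m/s
Subgeostrophic (V < V_g = 52.3 m/s), as expected around a low.
Converting: 36 m/s × 1.944 = 70.0 knots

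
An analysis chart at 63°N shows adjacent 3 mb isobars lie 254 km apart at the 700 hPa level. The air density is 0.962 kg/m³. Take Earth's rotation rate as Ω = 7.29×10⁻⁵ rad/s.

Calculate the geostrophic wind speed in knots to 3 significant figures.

Coriolis parameter at 63°N:
f = 2Ω sin φ = 2 × 7.29×10⁻⁵ × sin 63° = 1.30×10⁻⁴ s⁻¹
Pressure gradient: |∂P/∂n| = 300 Pa / 254000 m = 1.18×10⁻³ Pa/m
Geostrophic balance (pressure-gradient force = Coriolis force):
V_g = (1/(fρ)) |∂P/∂n| = 1.18×10⁻³ / (1.30×10⁻⁴ × 0.962) = 9.45 m/s
Converting: 9.45 m/s × 1.944 = 18.4 knots

18.4 knots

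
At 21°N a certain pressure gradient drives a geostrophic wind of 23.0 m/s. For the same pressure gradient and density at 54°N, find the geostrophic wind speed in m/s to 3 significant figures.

10.2 m/s

With the same pressure gradient and density, V_g ∝ 1/f ∝ 1/sin φ.
V₂ = V₁ · sin φ₁ / sin φ₂ = 23.0 × sin 21° / sin 54°
V₂ = 23.0 × 0.3584/0.8090 = 10.2 m/s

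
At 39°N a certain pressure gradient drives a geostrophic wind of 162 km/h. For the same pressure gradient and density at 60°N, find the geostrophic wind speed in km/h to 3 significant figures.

118 km/h

With the same pressure gradient and density, V_g ∝ 1/f ∝ 1/sin φ.
V₂ = V₁ · sin φ₁ / sin φ₂ = 162 × sin 39° / sin 60°
V₂ = 162 × 0.6293/0.8660 = 118 km/h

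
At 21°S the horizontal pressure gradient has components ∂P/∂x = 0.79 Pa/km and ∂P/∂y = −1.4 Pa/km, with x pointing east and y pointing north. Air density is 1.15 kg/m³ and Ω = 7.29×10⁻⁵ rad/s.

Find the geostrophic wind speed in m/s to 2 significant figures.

Coriolis parameter at 21°S:
f = 2Ω sin φ = 2 × 7.29×10⁻⁵ × sin 21° = 5.23×10⁻⁵ s⁻¹
In the Southern Hemisphere f is negative: f = −5.23×10⁻⁵ s⁻¹.
Component geostrophic relations (x east, y north):
u_g = −(1/(fρ)) ∂P/∂y,  v_g = (1/(fρ)) ∂P/∂x
u_g = −(−1.4×10⁻³)/(−5.23×10⁻⁵ × 1.15) = −23.3 m/s;  v_g = (0.79×10⁻³)/(−5.23×10⁻⁵ × 1.15) = −13.1 m/s
|V_g| = √(u_g² + v_g²) = 26.8 m/s

27 m/s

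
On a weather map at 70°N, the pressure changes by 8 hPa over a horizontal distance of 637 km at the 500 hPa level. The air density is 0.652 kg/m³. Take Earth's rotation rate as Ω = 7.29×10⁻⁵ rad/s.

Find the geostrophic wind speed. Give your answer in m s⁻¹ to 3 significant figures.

14.1 m s⁻¹

Coriolis parameter at 70°N:
f = 2Ω sin φ = 2 × 7.29×10⁻⁵ × sin 70° = 1.37×10⁻⁴ s⁻¹
Pressure gradient: |∂P/∂n| = 800 Pa / 637000 m = 1.26×10⁻³ Pa/m
Geostrophic balance (pressure-gradient force = Coriolis force):
V_g = (1/(fρ)) |∂P/∂n| = 1.26×10⁻³ / (1.37×10⁻⁴ × 0.652) = 14.1 m/s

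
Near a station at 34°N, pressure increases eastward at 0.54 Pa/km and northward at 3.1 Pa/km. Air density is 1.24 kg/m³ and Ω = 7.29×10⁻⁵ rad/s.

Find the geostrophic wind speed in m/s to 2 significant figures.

31 m/s

Coriolis parameter at 34°N:
f = 2Ω sin φ = 2 × 7.29×10⁻⁵ × sin 34° = 8.15×10⁻⁵ s⁻¹
Component geostrophic relations (x east, y north):
u_g = −(1/(fρ)) ∂P/∂y,  v_g = (1/(fρ)) ∂P/∂x
u_g = −(3.1×10⁻³)/(8.15×10⁻⁵ × 1.24) = −30.7 m/s;  v_g = (0.54×10⁻³)/(8.15×10⁻⁵ × 1.24) = 5.34 m/s
|V_g| = √(u_g² + v_g²) = 31.1 m/s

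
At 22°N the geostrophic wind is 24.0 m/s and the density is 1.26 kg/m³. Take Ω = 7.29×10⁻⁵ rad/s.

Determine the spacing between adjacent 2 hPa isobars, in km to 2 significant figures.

120 km

Coriolis parameter at 22°N:
f = 2Ω sin φ = 2 × 7.29×10⁻⁵ × sin 22° = 5.46×10⁻⁵ s⁻¹
Geostrophic balance rearranged: |∂P/∂n| = f ρ V_g
|∂P/∂n| = 5.46×10⁻⁵ × 1.26 × 24.0 = 1.65×10⁻³ Pa/m
Isobar spacing: Δn = ΔP/|∂P/∂n| = 200 Pa / 1.65×10⁻³ Pa/m = 121092 m ≈ 120 km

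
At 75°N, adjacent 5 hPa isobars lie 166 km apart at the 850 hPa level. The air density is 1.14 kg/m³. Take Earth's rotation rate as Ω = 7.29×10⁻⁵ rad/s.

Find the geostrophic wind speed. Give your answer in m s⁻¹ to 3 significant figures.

Coriolis parameter at 75°N:
f = 2Ω sin φ = 2 × 7.29×10⁻⁵ × sin 75° = 1.41×10⁻⁴ s⁻¹
Pressure gradient: |∂P/∂n| = 500 Pa / 166000 m = 3.01×10⁻³ Pa/m
Geostrophic balance (pressure-gradient force = Coriolis force):
V_g = (1/(fρ)) |∂P/∂n| = 3.01×10⁻³ / (1.41×10⁻⁴ × 1.14) = 18.8 m/s

18.8 m s⁻¹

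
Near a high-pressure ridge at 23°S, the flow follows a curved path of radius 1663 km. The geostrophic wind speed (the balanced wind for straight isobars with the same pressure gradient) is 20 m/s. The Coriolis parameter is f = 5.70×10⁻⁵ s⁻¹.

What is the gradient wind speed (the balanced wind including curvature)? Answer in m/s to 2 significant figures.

29 m/s

Around a high, pressure-gradient force acts outward with centrifugal, so Coriolis balances both:
fV = (1/ρ)|∂P/∂n| + V²/R  →  V² − fR·V + fR·V_g = 0
With fR = 5.70×10⁻⁵ × 1663×10³ m = 94.8 m/s:
V = [fR − √((fR)² − 4 fR V_g)]/2 = [94.8 − √(94.8² − 4×94.8×20)]/2 = 28.7 m/s
Supergeostrophic (V > V_g = 20 m/s), as expected around a high.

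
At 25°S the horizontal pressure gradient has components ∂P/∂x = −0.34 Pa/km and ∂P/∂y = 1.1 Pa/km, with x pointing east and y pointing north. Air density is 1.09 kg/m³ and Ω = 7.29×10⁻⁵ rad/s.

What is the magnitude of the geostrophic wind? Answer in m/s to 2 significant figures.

Coriolis parameter at 25°S:
f = 2Ω sin φ = 2 × 7.29×10⁻⁵ × sin 25° = 6.16×10⁻⁵ s⁻¹
In the Southern Hemisphere f is negative: f = −6.16×10⁻⁵ s⁻¹.
Component geostrophic relations (x east, y north):
u_g = −(1/(fρ)) ∂P/∂y,  v_g = (1/(fρ)) ∂P/∂x
u_g = −(1.1×10⁻³)/(−6.16×10⁻⁵ × 1.09) = 16.4 m/s;  v_g = (−0.34×10⁻³)/(−6.16×10⁻⁵ × 1.09) = 5.06 m/s
|V_g| = √(u_g² + v_g²) = 17.1 m/s

17 m/s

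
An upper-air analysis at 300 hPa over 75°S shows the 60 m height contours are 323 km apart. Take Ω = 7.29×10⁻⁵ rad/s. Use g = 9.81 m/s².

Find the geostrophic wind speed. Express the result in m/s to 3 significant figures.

12.9 m/s

Coriolis parameter at 75°S:
f = 2Ω sin φ = 2 × 7.29×10⁻⁵ × sin 75° = 1.41×10⁻⁴ s⁻¹
Height gradient: |∂Z/∂n| = 60 m / 323000 m = 1.86×10⁻⁴
On a pressure surface, geostrophic balance gives V_g = (g/f)|∂Z/∂n|:
V_g = 9.81 × 1.86×10⁻⁴ / 1.41×10⁻⁴ = 12.9 m/s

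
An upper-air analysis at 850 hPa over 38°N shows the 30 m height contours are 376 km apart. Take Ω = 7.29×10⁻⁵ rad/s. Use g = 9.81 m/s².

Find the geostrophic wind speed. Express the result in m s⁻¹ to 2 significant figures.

Coriolis parameter at 38°N:
f = 2Ω sin φ = 2 × 7.29×10⁻⁵ × sin 38° = 8.98×10⁻⁵ s⁻¹
Height gradient: |∂Z/∂n| = 30 m / 376000 m = 7.98×10⁻⁵
On a pressure surface, geostrophic balance gives V_g = (g/f)|∂Z/∂n|:
V_g = 9.81 × 7.98×10⁻⁵ / 8.98×10⁻⁵ = 8.72 m/s

8.7 m s⁻¹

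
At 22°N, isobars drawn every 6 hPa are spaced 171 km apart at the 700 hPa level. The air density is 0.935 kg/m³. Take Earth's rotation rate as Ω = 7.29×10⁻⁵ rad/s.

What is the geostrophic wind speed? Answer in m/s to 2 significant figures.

69 m/s

Coriolis parameter at 22°N:
f = 2Ω sin φ = 2 × 7.29×10⁻⁵ × sin 22° = 5.46×10⁻⁵ s⁻¹
Pressure gradient: |∂P/∂n| = 600 Pa / 171000 m = 3.51×10⁻³ Pa/m
Geostrophic balance (pressure-gradient force = Coriolis force):
V_g = (1/(fρ)) |∂P/∂n| = 3.51×10⁻³ / (5.46×10⁻⁵ × 0.935) = 68.7 m/s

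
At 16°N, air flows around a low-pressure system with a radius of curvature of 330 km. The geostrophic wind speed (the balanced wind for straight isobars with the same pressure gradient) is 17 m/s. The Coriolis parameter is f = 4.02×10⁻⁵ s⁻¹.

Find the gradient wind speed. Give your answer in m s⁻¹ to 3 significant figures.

9.78 m s⁻¹

Around a low, centrifugal force acts outward with Coriolis, so pressure-gradient force balances both:
(1/ρ)|∂P/∂n| = fV + V²/R  →  V² + fR·V − fR·V_g = 0
With fR = 4.02×10⁻⁵ × 330×10³ m = 13.3 m/s:
V = [−fR + √((fR)² + 4 fR V_g)]/2 = [−13.3 + √(13.3² + 4×13.3×17)]/2 = 9.78 m/s
Subgeostrophic (V < V_g = 17 m/s), as expected around a low.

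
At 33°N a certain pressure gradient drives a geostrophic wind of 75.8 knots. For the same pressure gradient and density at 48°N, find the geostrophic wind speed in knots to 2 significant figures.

With the same pressure gradient and density, V_g ∝ 1/f ∝ 1/sin φ.
V₂ = V₁ · sin φ₁ / sin φ₂ = 75.8 × sin 33° / sin 48°
V₂ = 75.8 × 0.5446/0.7431 = 56 knots

56 knots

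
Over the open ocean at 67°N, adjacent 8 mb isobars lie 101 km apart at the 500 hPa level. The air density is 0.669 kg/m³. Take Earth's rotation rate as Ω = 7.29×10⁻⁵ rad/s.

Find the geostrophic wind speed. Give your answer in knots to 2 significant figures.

170 knots

Coriolis parameter at 67°N:
f = 2Ω sin φ = 2 × 7.29×10⁻⁵ × sin 67° = 1.34×10⁻⁴ s⁻¹
Pressure gradient: |∂P/∂n| = 800 Pa / 101000 m = 7.92×10⁻³ Pa/m
Geostrophic balance (pressure-gradient force = Coriolis force):
V_g = (1/(fρ)) |∂P/∂n| = 7.92×10⁻³ / (1.34×10⁻⁴ × 0.669) = 88.2 m/s
Converting: 88.2 m/s × 1.944 = 170 knots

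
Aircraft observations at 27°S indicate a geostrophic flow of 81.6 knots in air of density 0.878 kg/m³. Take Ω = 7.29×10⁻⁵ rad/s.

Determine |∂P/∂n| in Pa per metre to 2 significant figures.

Coriolis parameter at 27°S:
f = 2Ω sin φ = 2 × 7.29×10⁻⁵ × sin 27° = 6.62×10⁻⁵ s⁻¹
Wind speed in SI: 81.6 knots = 42.0 m/s
Geostrophic balance rearranged: |∂P/∂n| = f ρ V_g
|∂P/∂n| = 6.62×10⁻⁵ × 0.878 × 42.0 = 2.44×10⁻³ Pa/m

2.4×10⁻³ Pa/m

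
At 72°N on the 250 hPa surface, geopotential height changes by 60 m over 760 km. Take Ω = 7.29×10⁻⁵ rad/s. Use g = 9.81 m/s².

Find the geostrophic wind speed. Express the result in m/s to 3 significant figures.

Coriolis parameter at 72°N:
f = 2Ω sin φ = 2 × 7.29×10⁻⁵ × sin 72° = 1.39×10⁻⁴ s⁻¹
Height gradient: |∂Z/∂n| = 60 m / 760000 m = 7.89×10⁻⁵
On a pressure surface, geostrophic balance gives V_g = (g/f)|∂Z/∂n|:
V_g = 9.81 × 7.89×10⁻⁵ / 1.39×10⁻⁴ = 5.59 m/s

5.59 m/s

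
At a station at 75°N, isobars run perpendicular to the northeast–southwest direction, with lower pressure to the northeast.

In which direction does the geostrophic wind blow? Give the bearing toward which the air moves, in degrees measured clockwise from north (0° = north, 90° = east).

The pressure-gradient force points toward the northeast (bearing 045°).
Geostrophic balance: in the Northern Hemisphere the Coriolis force deflects motion to the right, so the geostrophic wind blows 90° to the right of the pressure-gradient force (low pressure on the left).
Rotating 045° by 90° clockwise gives 135° — the wind blows toward the southeast.

135°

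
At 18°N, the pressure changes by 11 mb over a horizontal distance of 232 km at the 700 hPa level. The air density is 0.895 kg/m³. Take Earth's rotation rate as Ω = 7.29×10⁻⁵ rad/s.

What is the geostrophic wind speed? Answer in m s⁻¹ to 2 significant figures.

120 m s⁻¹

Coriolis parameter at 18°N:
f = 2Ω sin φ = 2 × 7.29×10⁻⁵ × sin 18° = 4.51×10⁻⁵ s⁻¹
Pressure gradient: |∂P/∂n| = 1100 Pa / 232000 m = 4.74×10⁻³ Pa/m
Geostrophic balance (pressure-gradient force = Coriolis force):
V_g = (1/(fρ)) |∂P/∂n| = 4.74×10⁻³ / (4.51×10⁻⁵ × 0.895) = 118 m/s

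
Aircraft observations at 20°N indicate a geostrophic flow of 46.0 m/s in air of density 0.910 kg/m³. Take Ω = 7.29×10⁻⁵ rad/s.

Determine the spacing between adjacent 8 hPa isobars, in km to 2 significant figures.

380 km

Coriolis parameter at 20°N:
f = 2Ω sin φ = 2 × 7.29×10⁻⁵ × sin 20° = 4.99×10⁻⁵ s⁻¹
Geostrophic balance rearranged: |∂P/∂n| = f ρ V_g
|∂P/∂n| = 4.99×10⁻⁵ × 0.910 × 46.0 = 2.09×10⁻³ Pa/m
Isobar spacing: Δn = ΔP/|∂P/∂n| = 800 Pa / 2.09×10⁻³ Pa/m = 383249 m ≈ 380 km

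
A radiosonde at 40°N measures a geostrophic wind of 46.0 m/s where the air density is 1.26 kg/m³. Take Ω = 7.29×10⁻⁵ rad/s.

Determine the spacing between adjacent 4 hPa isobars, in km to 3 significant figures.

73.6 km

Coriolis parameter at 40°N:
f = 2Ω sin φ = 2 × 7.29×10⁻⁵ × sin 40° = 9.37×10⁻⁵ s⁻¹
Geostrophic balance rearranged: |∂P/∂n| = f ρ V_g
|∂P/∂n| = 9.37×10⁻⁵ × 1.26 × 46.0 = 5.43×10⁻³ Pa/m
Isobar spacing: Δn = ΔP/|∂P/∂n| = 400 Pa / 5.43×10⁻³ Pa/m = 73639 m ≈ 73.6 km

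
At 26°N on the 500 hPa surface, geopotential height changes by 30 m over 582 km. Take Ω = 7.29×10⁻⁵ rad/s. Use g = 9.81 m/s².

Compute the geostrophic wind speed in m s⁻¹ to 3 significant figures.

Coriolis parameter at 26°N:
f = 2Ω sin φ = 2 × 7.29×10⁻⁵ × sin 26° = 6.39×10⁻⁵ s⁻¹
Height gradient: |∂Z/∂n| = 30 m / 582000 m = 5.15×10⁻⁵
On a pressure surface, geostrophic balance gives V_g = (g/f)|∂Z/∂n|:
V_g = 9.81 × 5.15×10⁻⁵ / 6.39×10⁻⁵ = 7.91 m/s

7.91 m s⁻¹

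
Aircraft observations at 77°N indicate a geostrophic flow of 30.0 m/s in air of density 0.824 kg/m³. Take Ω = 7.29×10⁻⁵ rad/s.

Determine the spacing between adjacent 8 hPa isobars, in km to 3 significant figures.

Coriolis parameter at 77°N:
f = 2Ω sin φ = 2 × 7.29×10⁻⁵ × sin 77° = 1.42×10⁻⁴ s⁻¹
Geostrophic balance rearranged: |∂P/∂n| = f ρ V_g
|∂P/∂n| = 1.42×10⁻⁴ × 0.824 × 30.0 = 3.51×10⁻³ Pa/m
Isobar spacing: Δn = ΔP/|∂P/∂n| = 800 Pa / 3.51×10⁻³ Pa/m = 227803 m ≈ 228 km

228 km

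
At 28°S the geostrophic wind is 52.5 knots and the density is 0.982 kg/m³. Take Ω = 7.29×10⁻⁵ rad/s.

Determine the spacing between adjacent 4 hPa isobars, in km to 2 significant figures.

Coriolis parameter at 28°S:
f = 2Ω sin φ = 2 × 7.29×10⁻⁵ × sin 28° = 6.84×10⁻⁵ s⁻¹
Wind speed in SI: 52.5 knots = 27.0 m/s
Geostrophic balance rearranged: |∂P/∂n| = f ρ V_g
|∂P/∂n| = 6.84×10⁻⁵ × 0.982 × 27.0 = 1.82×10⁻³ Pa/m
Isobar spacing: Δn = ΔP/|∂P/∂n| = 400 Pa / 1.82×10⁻³ Pa/m = 220335 m ≈ 220 km

220 km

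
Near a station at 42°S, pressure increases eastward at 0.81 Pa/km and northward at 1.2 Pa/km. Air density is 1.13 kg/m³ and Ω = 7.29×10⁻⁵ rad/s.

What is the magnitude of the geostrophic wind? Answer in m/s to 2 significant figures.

13 m/s

Coriolis parameter at 42°S:
f = 2Ω sin φ = 2 × 7.29×10⁻⁵ × sin 42° = 9.76×10⁻⁵ s⁻¹
In the Southern Hemisphere f is negative: f = −9.76×10⁻⁵ s⁻¹.
Component geostrophic relations (x east, y north):
u_g = −(1/(fρ)) ∂P/∂y,  v_g = (1/(fρ)) ∂P/∂x
u_g = −(1.2×10⁻³)/(−9.76×10⁻⁵ × 1.13) = 10.9 m/s;  v_g = (0.81×10⁻³)/(−9.76×10⁻⁵ × 1.13) = −7.35 m/s
|V_g| = √(u_g² + v_g²) = 13.1 m/s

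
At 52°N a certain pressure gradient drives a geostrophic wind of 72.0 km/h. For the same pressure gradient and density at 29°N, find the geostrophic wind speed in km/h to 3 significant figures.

117 km/h

With the same pressure gradient and density, V_g ∝ 1/f ∝ 1/sin φ.
V₂ = V₁ · sin φ₁ / sin φ₂ = 72.0 × sin 52° / sin 29°
V₂ = 72.0 × 0.7880/0.4848 = 117 km/h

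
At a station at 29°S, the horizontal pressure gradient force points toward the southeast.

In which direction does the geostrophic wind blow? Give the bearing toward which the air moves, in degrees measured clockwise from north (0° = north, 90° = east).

045°

The pressure-gradient force points toward the southeast (bearing 135°).
Geostrophic balance: in the Southern Hemisphere the Coriolis force deflects motion to the left, so the geostrophic wind blows 90° to the left of the pressure-gradient force (low pressure on the right).
Rotating 135° by 90° counterclockwise gives 045° — the wind blows toward the northeast.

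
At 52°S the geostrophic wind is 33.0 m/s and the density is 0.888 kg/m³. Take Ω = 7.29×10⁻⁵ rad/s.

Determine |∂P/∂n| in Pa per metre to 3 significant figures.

Coriolis parameter at 52°S:
f = 2Ω sin φ = 2 × 7.29×10⁻⁵ × sin 52° = 1.15×10⁻⁴ s⁻¹
Geostrophic balance rearranged: |∂P/∂n| = f ρ V_g
|∂P/∂n| = 1.15×10⁻⁴ × 0.888 × 33.0 = 3.37×10⁻³ Pa/m

3.37×10⁻³ Pa/m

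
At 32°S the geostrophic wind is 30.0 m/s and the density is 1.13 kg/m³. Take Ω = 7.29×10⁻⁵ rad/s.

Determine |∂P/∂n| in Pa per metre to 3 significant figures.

Coriolis parameter at 32°S:
f = 2Ω sin φ = 2 × 7.29×10⁻⁵ × sin 32° = 7.73×10⁻⁵ s⁻¹
Geostrophic balance rearranged: |∂P/∂n| = f ρ V_g
|∂P/∂n| = 7.73×10⁻⁵ × 1.13 × 30.0 = 2.62×10⁻³ Pa/m

2.62×10⁻³ Pa/m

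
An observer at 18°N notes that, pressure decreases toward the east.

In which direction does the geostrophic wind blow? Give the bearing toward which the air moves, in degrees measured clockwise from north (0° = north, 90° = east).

180°

The pressure-gradient force points toward the east (bearing 090°).
Geostrophic balance: in the Northern Hemisphere the Coriolis force deflects motion to the right, so the geostrophic wind blows 90° to the right of the pressure-gradient force (low pressure on the left).
Rotating 090° by 90° clockwise gives 180° — the wind blows toward the south.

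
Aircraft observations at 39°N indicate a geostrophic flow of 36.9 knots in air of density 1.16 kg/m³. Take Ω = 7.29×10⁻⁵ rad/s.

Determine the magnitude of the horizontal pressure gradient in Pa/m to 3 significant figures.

Coriolis parameter at 39°N:
f = 2Ω sin φ = 2 × 7.29×10⁻⁵ × sin 39° = 9.18×10⁻⁵ s⁻¹
Wind speed in SI: 36.9 knots = 19.0 m/s
Geostrophic balance rearranged: |∂P/∂n| = f ρ V_g
|∂P/∂n| = 9.18×10⁻⁵ × 1.16 × 19.0 = 2.02×10⁻³ Pa/m

2.02×10⁻³ Pa/m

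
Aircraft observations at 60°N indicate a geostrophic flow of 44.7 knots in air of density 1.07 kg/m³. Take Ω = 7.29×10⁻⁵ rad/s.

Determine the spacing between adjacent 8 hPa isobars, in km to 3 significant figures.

257 km

Coriolis parameter at 60°N:
f = 2Ω sin φ = 2 × 7.29×10⁻⁵ × sin 60° = 1.26×10⁻⁴ s⁻¹
Wind speed in SI: 44.7 knots = 23.0 m/s
Geostrophic balance rearranged: |∂P/∂n| = f ρ V_g
|∂P/∂n| = 1.26×10⁻⁴ × 1.07 × 23.0 = 3.11×10⁻³ Pa/m
Isobar spacing: Δn = ΔP/|∂P/∂n| = 800 Pa / 3.11×10⁻³ Pa/m = 257497 m ≈ 257 km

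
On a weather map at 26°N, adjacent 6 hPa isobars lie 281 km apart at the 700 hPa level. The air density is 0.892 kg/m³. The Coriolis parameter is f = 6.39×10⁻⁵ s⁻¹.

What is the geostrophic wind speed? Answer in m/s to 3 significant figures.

Pressure gradient: |∂P/∂n| = 600 Pa / 281000 m = 2.14×10⁻³ Pa/m
Geostrophic balance (pressure-gradient force = Coriolis force):
V_g = (1/(fρ)) |∂P/∂n| = 2.14×10⁻³ / (6.39×10⁻⁵ × 0.892) = 37.5 m/s

37.5 m/s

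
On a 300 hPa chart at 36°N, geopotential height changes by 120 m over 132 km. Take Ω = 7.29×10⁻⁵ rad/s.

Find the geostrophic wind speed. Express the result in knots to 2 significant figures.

200 knots

Coriolis parameter at 36°N:
f = 2Ω sin φ = 2 × 7.29×10⁻⁵ × sin 36° = 8.57×10⁻⁵ s⁻¹
Height gradient: |∂Z/∂n| = 120 m / 132000 m = 9.09×10⁻⁴
On a pressure surface, geostrophic balance gives V_g = (g/f)|∂Z/∂n|:
V_g = 9.81 × 9.09×10⁻⁴ / 8.57×10⁻⁵ = 104 m/s
Converting: 104 m/s × 1.944 = 200 knots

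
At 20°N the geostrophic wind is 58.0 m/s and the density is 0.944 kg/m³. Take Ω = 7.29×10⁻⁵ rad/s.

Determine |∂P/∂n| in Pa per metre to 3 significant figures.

Coriolis parameter at 20°N:
f = 2Ω sin φ = 2 × 7.29×10⁻⁵ × sin 20° = 4.99×10⁻⁵ s⁻¹
Geostrophic balance rearranged: |∂P/∂n| = f ρ V_g
|∂P/∂n| = 4.99×10⁻⁵ × 0.944 × 58.0 = 2.73×10⁻³ Pa/m

2.73×10⁻³ Pa/m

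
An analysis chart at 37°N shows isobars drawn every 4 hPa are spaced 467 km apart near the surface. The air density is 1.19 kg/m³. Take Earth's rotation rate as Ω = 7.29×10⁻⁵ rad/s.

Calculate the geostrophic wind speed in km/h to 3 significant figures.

29.5 km/h

Coriolis parameter at 37°N:
f = 2Ω sin φ = 2 × 7.29×10⁻⁵ × sin 37° = 8.77×10⁻⁵ s⁻¹
Pressure gradient: |∂P/∂n| = 400 Pa / 467000 m = 8.57×10⁻⁴ Pa/m
Geostrophic balance (pressure-gradient force = Coriolis force):
V_g = (1/(fρ)) |∂P/∂n| = 8.57×10⁻⁴ / (8.77×10⁻⁵ × 1.19) = 8.20 m/s
Converting: 8.20 m/s × 3.6 = 29.5 km/h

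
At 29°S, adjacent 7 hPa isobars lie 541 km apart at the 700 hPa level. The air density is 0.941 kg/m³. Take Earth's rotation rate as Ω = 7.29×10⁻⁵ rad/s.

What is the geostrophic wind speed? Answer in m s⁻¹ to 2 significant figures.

Coriolis parameter at 29°S:
f = 2Ω sin φ = 2 × 7.29×10⁻⁵ × sin 29° = 7.07×10⁻⁵ s⁻¹
Pressure gradient: |∂P/∂n| = 700 Pa / 541000 m = 1.29×10⁻³ Pa/m
Geostrophic balance (pressure-gradient force = Coriolis force):
V_g = (1/(fρ)) |∂P/∂n| = 1.29×10⁻³ / (7.07×10⁻⁵ × 0.941) = 19.5 m/s

19 m s⁻¹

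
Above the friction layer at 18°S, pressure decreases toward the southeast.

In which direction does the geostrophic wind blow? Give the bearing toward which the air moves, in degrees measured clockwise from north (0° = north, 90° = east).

045°

The pressure-gradient force points toward the southeast (bearing 135°).
Geostrophic balance: in the Southern Hemisphere the Coriolis force deflects motion to the left, so the geostrophic wind blows 90° to the left of the pressure-gradient force (low pressure on the right).
Rotating 135° by 90° counterclockwise gives 045° — the wind blows toward the northeast.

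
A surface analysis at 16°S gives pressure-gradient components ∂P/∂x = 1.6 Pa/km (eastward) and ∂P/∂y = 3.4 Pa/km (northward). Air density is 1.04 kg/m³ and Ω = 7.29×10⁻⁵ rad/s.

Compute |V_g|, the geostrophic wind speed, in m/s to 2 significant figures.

Coriolis parameter at 16°S:
f = 2Ω sin φ = 2 × 7.29×10⁻⁵ × sin 16° = 4.02×10⁻⁵ s⁻¹
In the Southern Hemisphere f is negative: f = −4.02×10⁻⁵ s⁻¹.
Component geostrophic relations (x east, y north):
u_g = −(1/(fρ)) ∂P/∂y,  v_g = (1/(fρ)) ∂P/∂x
u_g = −(3.4×10⁻³)/(−4.02×10⁻⁵ × 1.04) = 81.3 m/s;  v_g = (1.6×10⁻³)/(−4.02×10⁻⁵ × 1.04) = −38.3 m/s
|V_g| = √(u_g² + v_g²) = 89.9 m/s

90 m/s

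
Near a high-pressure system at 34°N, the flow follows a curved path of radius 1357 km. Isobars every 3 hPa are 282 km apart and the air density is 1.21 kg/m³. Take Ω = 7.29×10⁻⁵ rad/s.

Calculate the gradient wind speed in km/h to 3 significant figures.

43.6 km/h

Coriolis parameter at 34°N:
f = 2Ω sin φ = 2 × 7.29×10⁻⁵ × sin 34° = 8.15×10⁻⁵ s⁻¹
Pressure gradient: |∂P/∂n| = 300 Pa / 282000 m = 1.06×10⁻³ Pa/m
Geostrophic speed: V_g = |∂P/∂n|/(fρ) = 1.06×10⁻³/(8.15×10⁻⁵ × 1.21) = 10.8 m/s
Around a high, pressure-gradient force acts outward with centrifugal, so Coriolis balances both:
fV = (1/ρ)|∂P/∂n| + V²/R  →  V² − fR·V + fR·V_g = 0
With fR = 8.15×10⁻⁵ × 1357×10³ m = 111 m/s:
V = [fR − √((fR)² − 4 fR V_g)]/2 = [111 − √(111² − 4×111×10.8)]/2 = 12.1 m/s
Supergeostrophic (V > V_g = 10.8 m/s), as expected around a high.
Converting: 12.1 m/s × 3.6 = 43.6 km/h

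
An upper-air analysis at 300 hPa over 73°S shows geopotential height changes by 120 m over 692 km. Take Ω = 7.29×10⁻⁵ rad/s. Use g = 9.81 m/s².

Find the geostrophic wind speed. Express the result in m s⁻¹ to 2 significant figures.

12 m s⁻¹

Coriolis parameter at 73°S:
f = 2Ω sin φ = 2 × 7.29×10⁻⁵ × sin 73° = 1.39×10⁻⁴ s⁻¹
Height gradient: |∂Z/∂n| = 120 m / 692000 m = 1.73×10⁻⁴
On a pressure surface, geostrophic balance gives V_g = (g/f)|∂Z/∂n|:
V_g = 9.81 × 1.73×10⁻⁴ / 1.39×10⁻⁴ = 12.2 m/s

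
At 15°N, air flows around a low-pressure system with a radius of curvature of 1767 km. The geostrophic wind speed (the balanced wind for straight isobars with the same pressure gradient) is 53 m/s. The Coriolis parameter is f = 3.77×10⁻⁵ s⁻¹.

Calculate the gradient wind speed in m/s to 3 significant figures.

Around a low, centrifugal force acts outward with Coriolis, so pressure-gradient force balances both:
(1/ρ)|∂P/∂n| = fV + V²/R  →  V² + fR·V − fR·V_g = 0
With fR = 3.77×10⁻⁵ × 1767×10³ m = 66.6 m/s:
V = [−fR + √((fR)² + 4 fR V_g)]/2 = [−66.6 + √(66.6² + 4×66.6×53)]/2 = 34.8 m/s
Subgeostrophic (V < V_g = 53 m/s), as expected around a low.

34.8 m/s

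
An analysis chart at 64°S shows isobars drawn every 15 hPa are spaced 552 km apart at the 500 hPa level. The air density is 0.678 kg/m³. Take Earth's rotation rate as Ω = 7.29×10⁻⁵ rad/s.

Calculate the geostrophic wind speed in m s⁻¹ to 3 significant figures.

Coriolis parameter at 64°S:
f = 2Ω sin φ = 2 × 7.29×10⁻⁵ × sin 64° = 1.31×10⁻⁴ s⁻¹
Pressure gradient: |∂P/∂n| = 1500 Pa / 552000 m = 2.72×10⁻³ Pa/m
Geostrophic balance (pressure-gradient force = Coriolis force):
V_g = (1/(fρ)) |∂P/∂n| = 2.72×10⁻³ / (1.31×10⁻⁴ × 0.678) = 30.6 m/s

30.6 m s⁻¹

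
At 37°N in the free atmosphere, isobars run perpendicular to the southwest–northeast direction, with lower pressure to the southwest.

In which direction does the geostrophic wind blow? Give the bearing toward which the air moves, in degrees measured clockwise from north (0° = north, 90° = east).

315°

The pressure-gradient force points toward the southwest (bearing 225°).
Geostrophic balance: in the Northern Hemisphere the Coriolis force deflects motion to the right, so the geostrophic wind blows 90° to the right of the pressure-gradient force (low pressure on the left).
Rotating 225° by 90° clockwise gives 315° — the wind blows toward the northwest.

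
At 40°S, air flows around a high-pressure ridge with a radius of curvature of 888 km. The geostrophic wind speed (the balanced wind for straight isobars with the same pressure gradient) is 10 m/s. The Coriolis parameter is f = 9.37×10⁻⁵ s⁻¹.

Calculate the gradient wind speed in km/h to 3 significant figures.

41.8 km/h

Around a high, pressure-gradient force acts outward with centrifugal, so Coriolis balances both:
fV = (1/ρ)|∂P/∂n| + V²/R  →  V² − fR·V + fR·V_g = 0
With fR = 9.37×10⁻⁵ × 888×10³ m = 83.2 m/s:
V = [fR − √((fR)² − 4 fR V_g)]/2 = [83.2 − √(83.2² − 4×83.2×10)]/2 = 11.6 m/s
Supergeostrophic (V > V_g = 10 m/s), as expected around a high.
Converting: 11.6 m/s × 3.6 = 41.8 km/h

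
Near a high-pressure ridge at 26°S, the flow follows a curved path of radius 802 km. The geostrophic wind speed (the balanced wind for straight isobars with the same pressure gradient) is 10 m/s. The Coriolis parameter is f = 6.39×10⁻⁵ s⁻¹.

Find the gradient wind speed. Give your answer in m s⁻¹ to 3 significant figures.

13.6 m s⁻¹

Around a high, pressure-gradient force acts outward with centrifugal, so Coriolis balances both:
fV = (1/ρ)|∂P/∂n| + V²/R  →  V² − fR·V + fR·V_g = 0
With fR = 6.39×10⁻⁵ × 802×10³ m = 51.2 m/s:
V = [fR − √((fR)² − 4 fR V_g)]/2 = [51.2 − √(51.2² − 4×51.2×10)]/2 = 13.6 m/s
Supergeostrophic (V > V_g = 10 m/s), as expected around a high.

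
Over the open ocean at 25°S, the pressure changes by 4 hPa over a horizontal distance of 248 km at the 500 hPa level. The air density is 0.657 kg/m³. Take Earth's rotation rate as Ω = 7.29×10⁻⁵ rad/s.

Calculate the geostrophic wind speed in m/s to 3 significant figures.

Coriolis parameter at 25°S:
f = 2Ω sin φ = 2 × 7.29×10⁻⁵ × sin 25° = 6.16×10⁻⁵ s⁻¹
Pressure gradient: |∂P/∂n| = 400 Pa / 248000 m = 1.61×10⁻³ Pa/m
Geostrophic balance (pressure-gradient force = Coriolis force):
V_g = (1/(fρ)) |∂P/∂n| = 1.61×10⁻³ / (6.16×10⁻⁵ × 0.657) = 39.8 m/s

39.8 m/s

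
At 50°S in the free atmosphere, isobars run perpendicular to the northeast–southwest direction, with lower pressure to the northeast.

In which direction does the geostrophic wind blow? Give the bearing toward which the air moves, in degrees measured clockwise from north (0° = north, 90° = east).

The pressure-gradient force points toward the northeast (bearing 045°).
Geostrophic balance: in the Southern Hemisphere the Coriolis force deflects motion to the left, so the geostrophic wind blows 90° to the left of the pressure-gradient force (low pressure on the right).
Rotating 045° by 90° counterclockwise gives 315° — the wind blows toward the northwest.

315°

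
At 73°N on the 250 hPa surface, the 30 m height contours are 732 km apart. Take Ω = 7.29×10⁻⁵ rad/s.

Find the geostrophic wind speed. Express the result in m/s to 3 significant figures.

Coriolis parameter at 73°N:
f = 2Ω sin φ = 2 × 7.29×10⁻⁵ × sin 73° = 1.39×10⁻⁴ s⁻¹
Height gradient: |∂Z/∂n| = 30 m / 732000 m = 4.10×10⁻⁵
On a pressure surface, geostrophic balance gives V_g = (g/f)|∂Z/∂n|:
V_g = 9.81 × 4.10×10⁻⁵ / 1.39×10⁻⁴ = 2.88 m/s

2.88 m/s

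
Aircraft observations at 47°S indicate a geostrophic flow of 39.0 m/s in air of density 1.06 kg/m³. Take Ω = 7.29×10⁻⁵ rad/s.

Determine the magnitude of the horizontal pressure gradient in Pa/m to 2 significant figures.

4.4×10⁻³ Pa/m

Coriolis parameter at 47°S:
f = 2Ω sin φ = 2 × 7.29×10⁻⁵ × sin 47° = 1.07×10⁻⁴ s⁻¹
Geostrophic balance rearranged: |∂P/∂n| = f ρ V_g
|∂P/∂n| = 1.07×10⁻⁴ × 1.06 × 39.0 = 4.41×10⁻³ Pa/m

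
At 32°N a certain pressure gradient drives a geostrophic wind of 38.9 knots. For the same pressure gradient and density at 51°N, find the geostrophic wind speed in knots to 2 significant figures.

27 knots

With the same pressure gradient and density, V_g ∝ 1/f ∝ 1/sin φ.
V₂ = V₁ · sin φ₁ / sin φ₂ = 38.9 × sin 32° / sin 51°
V₂ = 38.9 × 0.5299/0.7771 = 27 knots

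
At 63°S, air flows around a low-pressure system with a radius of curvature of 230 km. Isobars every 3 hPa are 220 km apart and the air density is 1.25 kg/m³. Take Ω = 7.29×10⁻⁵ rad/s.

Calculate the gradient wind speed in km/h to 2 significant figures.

Coriolis parameter at 63°S:
f = 2Ω sin φ = 2 × 7.29×10⁻⁵ × sin 63° = 1.30×10⁻⁴ s⁻¹
Pressure gradient: |∂P/∂n| = 300 Pa / 220000 m = 1.36×10⁻³ Pa/m
Geostrophic speed: V_g = |∂P/∂n|/(fρ) = 1.36×10⁻³/(1.30×10⁻⁴ × 1.25) = 8.40 m/s
Around a low, centrifugal force acts outward with Coriolis, so pressure-gradient force balances both:
(1/ρ)|∂P/∂n| = fV + V²/R  →  V² + fR·V − fR·V_g = 0
With fR = 1.30×10⁻⁴ × 230×10³ m = 29.9 m/s:
V = [−fR + √((fR)² + 4 fR V_g)]/2 = [−29.9 + √(29.9² + 4×29.9×8.4)]/2 = 6.83 m/s
Subgeostrophic (V < V_g = 8.4 m/s), as expected around a low.
Converting: 6.83 m/s × 3.6 = 25 km/h

25 km/h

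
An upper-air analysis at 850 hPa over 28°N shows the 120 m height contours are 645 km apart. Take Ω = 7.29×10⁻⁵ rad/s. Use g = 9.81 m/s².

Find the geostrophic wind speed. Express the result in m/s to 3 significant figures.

Coriolis parameter at 28°N:
f = 2Ω sin φ = 2 × 7.29×10⁻⁵ × sin 28° = 6.84×10⁻⁵ s⁻¹
Height gradient: |∂Z/∂n| = 120 m / 645000 m = 1.86×10⁻⁴
On a pressure surface, geostrophic balance gives V_g = (g/f)|∂Z/∂n|:
V_g = 9.81 × 1.86×10⁻⁴ / 6.84×10⁻⁵ = 26.7 m/s

26.7 m/s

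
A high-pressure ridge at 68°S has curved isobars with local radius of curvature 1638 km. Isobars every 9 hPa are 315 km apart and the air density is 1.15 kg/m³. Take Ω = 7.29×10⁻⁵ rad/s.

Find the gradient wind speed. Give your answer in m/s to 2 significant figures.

Coriolis parameter at 68°S:
f = 2Ω sin φ = 2 × 7.29×10⁻⁵ × sin 68° = 1.35×10⁻⁴ s⁻¹
Pressure gradient: |∂P/∂n| = 900 Pa / 315000 m = 2.86×10⁻³ Pa/m
Geostrophic speed: V_g = |∂P/∂n|/(fρ) = 2.86×10⁻³/(1.35×10⁻⁴ × 1.15) = 18.4 m/s
Around a high, pressure-gradient force acts outward with centrifugal, so Coriolis balances both:
fV = (1/ρ)|∂P/∂n| + V²/R  →  V² − fR·V + fR·V_g = 0
With fR = 1.35×10⁻⁴ × 1638×10³ m = 221 m/s:
V = [fR − √((fR)² − 4 fR V_g)]/2 = [221 − √(221² − 4×221×18.4)]/2 = 20.2 m/s
Supergeostrophic (V > V_g = 18.4 m/s), as expected around a high.

20 m/s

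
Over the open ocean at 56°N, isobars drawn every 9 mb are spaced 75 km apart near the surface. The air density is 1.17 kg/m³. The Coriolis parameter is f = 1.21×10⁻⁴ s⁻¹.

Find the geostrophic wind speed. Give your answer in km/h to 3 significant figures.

Pressure gradient: |∂P/∂n| = 900 Pa / 75000 m = 1.20×10⁻² Pa/m
Geostrophic balance (pressure-gradient force = Coriolis force):
V_g = (1/(fρ)) |∂P/∂n| = 1.20×10⁻² / (1.21×10⁻⁴ × 1.17) = 84.8 m/s
Converting: 84.8 m/s × 3.6 = 305 km/h

305 km/h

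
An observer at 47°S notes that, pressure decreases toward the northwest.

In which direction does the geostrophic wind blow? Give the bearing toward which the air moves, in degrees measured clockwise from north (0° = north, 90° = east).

The pressure-gradient force points toward the northwest (bearing 315°).
Geostrophic balance: in the Southern Hemisphere the Coriolis force deflects motion to the left, so the geostrophic wind blows 90° to the left of the pressure-gradient force (low pressure on the right).
Rotating 315° by 90° counterclockwise gives 225° — the wind blows toward the southwest.

225°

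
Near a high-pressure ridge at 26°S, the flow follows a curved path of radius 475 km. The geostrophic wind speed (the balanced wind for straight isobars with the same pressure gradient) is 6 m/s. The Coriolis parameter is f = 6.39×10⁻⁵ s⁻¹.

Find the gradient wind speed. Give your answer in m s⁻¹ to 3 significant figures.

8.23 m s⁻¹

Around a high, pressure-gradient force acts outward with centrifugal, so Coriolis balances both:
fV = (1/ρ)|∂P/∂n| + V²/R  →  V² − fR·V + fR·V_g = 0
With fR = 6.39×10⁻⁵ × 475×10³ m = 30.4 m/s:
V = [fR − √((fR)² − 4 fR V_g)]/2 = [30.4 − √(30.4² − 4×30.4×6)]/2 = 8.23 m/s
Supergeostrophic (V > V_g = 6 m/s), as expected around a high.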